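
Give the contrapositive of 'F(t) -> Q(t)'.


The contrapositive of (P → Q) is (¬Q → ¬P); it is logically equivalent to the original.
Here P = 'F(t)' and Q = 'Q(t)'.

If not (Q(t)), then not (F(t)).


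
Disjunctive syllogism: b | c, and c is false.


Disjunctive syllogism: from (P ∨ Q) and ¬P, infer Q.
One disjunct, 'c', is ruled out; the other must hold.

b


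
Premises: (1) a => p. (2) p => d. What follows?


Hypothetical syllogism: from (P → Q) and (Q → R), infer (P → R).
Chain the two implications through the shared middle term 'p'.

a => d


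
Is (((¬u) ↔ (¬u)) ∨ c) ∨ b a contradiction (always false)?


Truth table over {b, c, u}:
b | c | u | φ
-------------
F | F | F | T
T | F | F | T
F | T | F | T
T | T | F | T
F | F | T | T
T | F | T | T
F | T | T | T
T | T | T | T
Satisfying assignment at row 1: b=F, c=F, u=F gives T.

No, it is not a contradiction.


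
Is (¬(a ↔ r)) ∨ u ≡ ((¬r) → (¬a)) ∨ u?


Compare truth tables:
a | r | u | φ | ψ
-----------------
F | F | F | F | T
T | F | F | T | F
F | T | F | T | T
T | T | F | F | T
F | F | T | T | T
T | F | T | T | T
F | T | T | T | T
T | T | T | T | T
They differ at row 1 (a=F, r=F, u=F): φ=F but ψ=T.

No, they are not logically equivalent.


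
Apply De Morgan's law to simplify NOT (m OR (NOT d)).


De Morgan: the negation of a disjunction is the conjunction of the negations.
Distribute NOT across OR, flipping it to AND, and negate each literal.

(NOT m) AND d


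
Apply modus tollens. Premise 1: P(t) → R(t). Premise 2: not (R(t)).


Modus tollens: from (P → Q) and ¬Q, infer ¬P.
Q = 'R(t)' is denied; since P → Q, P must also fail.

Not (P(t)).


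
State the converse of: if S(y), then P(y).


The converse of (P → Q) is (Q → P). It is not in general equivalent to the original.
Here P = 'S(y)' and Q = 'P(y)'.

If P(y), then S(y).


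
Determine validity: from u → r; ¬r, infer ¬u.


This matches the form of modus tollens: the conclusion follows in every model of the premises.

Valid.


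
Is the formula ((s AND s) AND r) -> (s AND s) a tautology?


Build the truth table over {r, s}:
r | s | φ
---------
F | F | T
T | F | T
F | T | T
T | T | T
Every row evaluates to true.

Yes, it is a tautology.


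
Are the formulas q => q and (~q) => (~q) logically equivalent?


Compare truth tables:
q | φ | ψ
---------
False | True | True
True | True | True
The columns φ and ψ agree on every row.

Yes, they are logically equivalent.


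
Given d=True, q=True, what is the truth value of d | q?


Disjunction is false only when both operands are false.
Substitute: d=True, q=True.
True | True evaluates to True.

True


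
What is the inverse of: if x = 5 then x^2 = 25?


The inverse of (P → Q) is (¬P → ¬Q). It is equivalent to the converse, not to the original.
Here P = 'x = 5' and Q = 'x^2 = 25'.

If not (x = 5), then not (x^2 = 25).


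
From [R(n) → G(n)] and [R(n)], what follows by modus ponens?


Modus ponens: from (P → Q) and P, infer Q.
P = 'R(n)' is asserted, and P → Q holds, so Q follows.

G(n).


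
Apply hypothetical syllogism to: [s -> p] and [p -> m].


Hypothetical syllogism: from (P → Q) and (Q → R), infer (P → R).
Chain the two implications through the shared middle term 'p'.

s -> m


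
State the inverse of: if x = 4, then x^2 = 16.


The inverse of (P → Q) is (¬P → ¬Q). It is equivalent to the converse, not to the original.
Here P = 'x = 4' and Q = 'x^2 = 16'.

If not (x = 4), then not (x^2 = 16).


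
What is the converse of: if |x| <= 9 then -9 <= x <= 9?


The converse of (P → Q) is (Q → P). It is not in general equivalent to the original.
Here P = '|x| <= 9' and Q = '-9 <= x <= 9'.

If -9 <= x <= 9, then |x| <= 9.


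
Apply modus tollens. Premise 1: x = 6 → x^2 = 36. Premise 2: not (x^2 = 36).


Modus tollens: from (P → Q) and ¬Q, infer ¬P.
Q = 'x^2 = 36' is denied; since P → Q, P must also fail.

Not (x = 6).


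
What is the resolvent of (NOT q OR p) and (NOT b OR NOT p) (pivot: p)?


The clauses contain complementary literals p and NOTp.
Resolution eliminates this pair and disjoins the remaining literals (merging duplicates).

(NOT q OR NOT b)


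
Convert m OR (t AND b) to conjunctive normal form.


Step 1: Distribute ∨ over ∧: m ∨ (t ∧ b) = (m ∨ t) ∧ (m ∨ b).

(m OR t) AND (m OR b)


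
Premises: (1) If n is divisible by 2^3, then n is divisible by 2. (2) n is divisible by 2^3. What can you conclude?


Modus ponens: from (P → Q) and P, infer Q.
P = 'n is divisible by 2^3' is asserted, and P → Q holds, so Q follows.

n is divisible by 2.


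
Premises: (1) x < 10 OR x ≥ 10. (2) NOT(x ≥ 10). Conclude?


Disjunctive syllogism: from (P ∨ Q) and ¬P, infer Q.
One disjunct, 'x ≥ 10', is ruled out; the other must hold.

x < 10


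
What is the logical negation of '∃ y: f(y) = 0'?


¬(∀ x: φ) = ∃ x: ¬φ, and ¬(∃ x: φ) = ∀ x: ¬φ.
Apply to the existential statement.

∀ y: ¬(f(y) = 0)


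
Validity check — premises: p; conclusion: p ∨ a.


This matches the form of disjunction introduction: the conclusion follows in every model of the premises.

Valid.


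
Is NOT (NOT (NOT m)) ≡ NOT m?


Compare truth tables:
m | φ | ψ
---------
F | T | T
T | F | F
The columns φ and ψ agree on every row.

Yes, they are logically equivalent.


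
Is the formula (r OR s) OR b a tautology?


Build the truth table over {b, r, s}:
b | r | s | φ
-------------
F | F | F | F
T | F | F | T
F | T | F | T
T | T | F | T
F | F | T | T
T | F | T | T
F | T | T | T
T | T | T | T
Counterexample at row 1: with b=F, r=F, s=F, the formula is F.

No, it is not a tautology.


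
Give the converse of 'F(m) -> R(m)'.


The converse of (P → Q) is (Q → P). It is not in general equivalent to the original.
Here P = 'F(m)' and Q = 'R(m)'.

If R(m), then F(m).


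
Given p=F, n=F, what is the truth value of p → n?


Implication is false only when antecedent is true and consequent is false.
Substitute: p=F, n=F.
F → F evaluates to T.

T


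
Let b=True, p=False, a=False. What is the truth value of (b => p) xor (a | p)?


Substitute b=True, p=False, a=False:
b => p = True => False = False
a | p = False | False = False
(b => p) xor (a | p) = False xor False = False

False


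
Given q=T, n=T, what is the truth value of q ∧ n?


Conjunction is true only when both operands are true.
Substitute: q=T, n=T.
T ∧ T evaluates to T.

T


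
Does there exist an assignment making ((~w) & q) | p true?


Search for a satisfying assignment over {p, q, w}.
Try p=True, q=False, w=False: the formula evaluates to True.
A satisfying assignment exists.

Satisfiable.


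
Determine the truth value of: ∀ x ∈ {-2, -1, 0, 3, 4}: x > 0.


Evaluate the predicate on each element: -2:F, -1:F, 0:F, 3:T, 4:T.
Counterexample x = -2 fails the predicate.

F


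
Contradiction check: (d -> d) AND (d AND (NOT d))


Truth table over {d}:
d | φ
-----
F | F
T | F
Every row is false.

Yes, it is a contradiction.


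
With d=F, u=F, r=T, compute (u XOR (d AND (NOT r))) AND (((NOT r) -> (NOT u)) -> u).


Substitute d=F, u=F, r=T:
NOT r = F
d AND (NOT r) = F AND F = F
u XOR (d AND (NOT r)) = F XOR F = F
NOT r = F
NOT u = T
(NOT r) -> (NOT u) = F -> T = T
((NOT r) -> (NOT u)) -> u = T -> F = F
(u XOR (d AND (NOT r))) AND (((NOT r) -> (NOT u)) -> u) = F AND F = F

F


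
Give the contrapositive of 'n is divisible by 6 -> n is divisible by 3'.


The contrapositive of (P → Q) is (¬Q → ¬P); it is logically equivalent to the original.
Here P = 'n is divisible by 6' and Q = 'n is divisible by 3'.

If not (n is divisible by 3), then not (n is divisible by 6).


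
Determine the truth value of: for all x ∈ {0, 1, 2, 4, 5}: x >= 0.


Evaluate the predicate on each element: 0:T, 1:T, 2:T, 4:T, 5:T.
Every element satisfies the predicate.

T


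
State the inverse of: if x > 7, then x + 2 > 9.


The inverse of (P → Q) is (¬P → ¬Q). It is equivalent to the converse, not to the original.
Here P = 'x > 7' and Q = 'x + 2 > 9'.

If not (x > 7), then not (x + 2 > 9).


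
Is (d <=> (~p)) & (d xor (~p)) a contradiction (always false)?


Truth table over {d, p}:
d | p | φ
---------
False | False | False
True | False | False
False | True | False
True | True | False
Every row is false.

Yes, it is a contradiction.


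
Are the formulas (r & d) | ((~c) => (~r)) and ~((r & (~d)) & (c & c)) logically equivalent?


Compare truth tables:
c | d | r | φ | ψ
-----------------
False | False | False | True | True
True | False | False | True | True
False | True | False | True | True
True | True | False | True | True
False | False | True | False | True
True | False | True | True | False
False | True | True | True | True
True | True | True | True | True
They differ at row 5 (c=False, d=False, r=True): φ=False but ψ=True.

No, they are not logically equivalent.


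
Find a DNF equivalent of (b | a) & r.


Step 1: Distribute ∧ over ∨: (b ∨ a) ∧ r = (b ∧ r) ∨ (a ∧ r).

(b & r) | (a & r)


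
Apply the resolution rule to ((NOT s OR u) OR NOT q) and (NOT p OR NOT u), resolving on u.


The clauses contain complementary literals u and NOTu.
Resolution eliminates this pair and disjoins the remaining literals (merging duplicates).

((NOT q OR NOT s) OR NOT p)


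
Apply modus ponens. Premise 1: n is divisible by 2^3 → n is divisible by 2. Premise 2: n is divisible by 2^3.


Modus ponens: from (P → Q) and P, infer Q.
P = 'n is divisible by 2^3' is asserted, and P → Q holds, so Q follows.

n is divisible by 2.


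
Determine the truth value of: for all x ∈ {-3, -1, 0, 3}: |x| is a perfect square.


Evaluate the predicate on each element: -3:F, -1:T, 0:T, 3:F.
Counterexample x = -3 fails the predicate.

F


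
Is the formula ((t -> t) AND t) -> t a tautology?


Build the truth table over {t}:
t | φ
-----
F | T
T | T
Every row evaluates to true.

Yes, it is a tautology.


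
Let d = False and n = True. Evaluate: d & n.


Conjunction is true only when both operands are true.
Substitute: d=False, n=True.
False & True evaluates to False.

False


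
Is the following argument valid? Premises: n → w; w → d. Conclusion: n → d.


This matches the form of hypothetical syllogism: the conclusion follows in every model of the premises.

Valid.


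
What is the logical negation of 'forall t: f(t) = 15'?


¬(forall x: φ) = exists x: ¬φ, and ¬(exists x: φ) = forall x: ¬φ.
Apply to the universal statement.

exists t: ~(f(t) = 15)


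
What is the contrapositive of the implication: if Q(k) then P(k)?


The contrapositive of (P → Q) is (¬Q → ¬P); it is logically equivalent to the original.
Here P = 'Q(k)' and Q = 'P(k)'.

If not (P(k)), then not (Q(k)).


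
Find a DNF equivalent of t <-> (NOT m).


Step 1: t ↔ (¬m) is true exactly when both agree: (t ∧ (¬m)) ∨ (¬t ∧ ¬(¬m)).
Step 2: Eliminate any double negations (¬¬X = X).

(t AND (NOT m)) OR ((NOT t) AND m)


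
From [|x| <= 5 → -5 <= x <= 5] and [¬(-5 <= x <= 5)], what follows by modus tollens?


Modus tollens: from (P → Q) and ¬Q, infer ¬P.
Q = '-5 <= x <= 5' is denied; since P → Q, P must also fail.

Not (|x| <= 5).


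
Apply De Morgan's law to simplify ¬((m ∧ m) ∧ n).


De Morgan: the negation of a conjunction is the disjunction of the negations.
Distribute ¬ across ∧, flipping it to ∨, and negate each literal.

((¬m) ∨ (¬m)) ∨ (¬n)


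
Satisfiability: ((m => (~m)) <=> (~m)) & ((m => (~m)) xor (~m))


Check all 2 assignments over {m}:
m | φ
-----
False | False
True | False
No assignment makes the formula true.

Unsatisfiable.


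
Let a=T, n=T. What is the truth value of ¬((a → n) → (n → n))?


Substitute a=T, n=T:
a → n = T → T = T
n → n = T → T = T
(a → n) → (n → n) = T → T = T
¬((a → n) → (n → n)) = F

F


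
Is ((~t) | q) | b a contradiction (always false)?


Truth table over {b, q, t}:
b | q | t | φ
-------------
False | False | False | True
True | False | False | True
False | True | False | True
True | True | False | True
False | False | True | False
True | False | True | True
False | True | True | True
True | True | True | True
Satisfying assignment at row 1: b=False, q=False, t=False gives True.

No, it is not a contradiction.


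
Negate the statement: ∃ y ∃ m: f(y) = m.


Negation flips each quantifier (∀↔∃) and negates the inner predicate.
¬(∃ y ∃ m: φ) = ∀ y ∀ m: ¬φ.

∀ y ∀ m: ¬(f(y) = m)


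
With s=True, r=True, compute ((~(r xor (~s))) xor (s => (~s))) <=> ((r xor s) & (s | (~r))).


Substitute s=True, r=True:
… (earlier sub-steps elided)
r xor (~s) = True xor False = True
~(r xor (~s)) = False
~s = False
s => (~s) = True => False = False
(~(r xor (~s))) xor (s => (~s)) = False xor False = False
r xor s = True xor True = False
~r = False
s | (~r) = True | False = True
(r xor s) & (s | (~r)) = False & True = False
((~(r xor (~s))) xor (s => (~s))) <=> ((r xor s) & (s | (~r))) = False <=> False = True

True


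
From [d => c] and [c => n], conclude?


Hypothetical syllogism: from (P → Q) and (Q → R), infer (P → R).
Chain the two implications through the shared middle term 'c'.

d => n


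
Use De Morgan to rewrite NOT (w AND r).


De Morgan: the negation of a conjunction is the disjunction of the negations.
Distribute NOT across AND, flipping it to OR, and negate each literal.

(NOT w) OR (NOT r)


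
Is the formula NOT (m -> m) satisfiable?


Check all 2 assignments over {m}:
m | φ
-----
F | F
T | F
No assignment makes the formula true.

Unsatisfiable.


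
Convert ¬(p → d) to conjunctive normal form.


Step 1: Rewrite p → d as ¬p ∨ d.
Step 2: Negate: ¬(¬p ∨ d) = p ∧ ¬d (De Morgan + double negation).

p ∧ (¬d)


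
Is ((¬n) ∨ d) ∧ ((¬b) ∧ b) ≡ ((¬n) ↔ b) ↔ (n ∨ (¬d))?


Compare truth tables:
b | d | n | φ | ψ
-----------------
F | F | F | F | F
T | F | F | F | T
F | T | F | F | T
T | T | F | F | F
F | F | T | F | T
T | F | T | F | F
F | T | T | F | T
T | T | T | F | F
They differ at row 2 (b=T, d=F, n=F): φ=F but ψ=T.

No, they are not logically equivalent.


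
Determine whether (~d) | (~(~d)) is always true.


Build the truth table over {d}:
d | φ
-----
False | True
True | True
Every row evaluates to true.

Yes, it is a tautology.


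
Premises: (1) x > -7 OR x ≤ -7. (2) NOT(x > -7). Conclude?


Disjunctive syllogism: from (P ∨ Q) and ¬P, infer Q.
One disjunct, 'x > -7', is ruled out; the other must hold.

x ≤ -7


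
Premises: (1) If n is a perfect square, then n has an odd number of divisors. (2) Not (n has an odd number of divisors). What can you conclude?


Modus tollens: from (P → Q) and ¬Q, infer ¬P.
Q = 'n has an odd number of divisors' is denied; since P → Q, P must also fail.

Not (n is a perfect square).


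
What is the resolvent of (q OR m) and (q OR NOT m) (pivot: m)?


The clauses contain complementary literals m and NOTm.
Resolution eliminates this pair and disjoins the remaining literals (merging duplicates).

q


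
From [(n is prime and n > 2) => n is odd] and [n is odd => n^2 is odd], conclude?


Hypothetical syllogism: from (P → Q) and (Q → R), infer (P → R).
Chain the two implications through the shared middle term 'n is odd'.

(n is prime and n > 2) => n^2 is odd


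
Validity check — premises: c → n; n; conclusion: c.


This is affirming the consequent (fallacy). There exist truth assignments where the premises are all true but the conclusion is false.

Invalid.


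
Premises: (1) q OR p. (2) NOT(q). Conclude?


Disjunctive syllogism: from (P ∨ Q) and ¬P, infer Q.
One disjunct, 'q', is ruled out; the other must hold.

p


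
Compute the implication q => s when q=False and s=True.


Implication is false only when antecedent is true and consequent is false.
Substitute: q=False, s=True.
False => True evaluates to True.

True


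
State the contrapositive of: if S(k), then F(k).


The contrapositive of (P → Q) is (¬Q → ¬P); it is logically equivalent to the original.
Here P = 'S(k)' and Q = 'F(k)'.

If not (F(k)), then not (S(k)).


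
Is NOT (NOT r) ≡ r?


Compare truth tables:
r | φ | ψ
---------
F | F | F
T | T | T
The columns φ and ψ agree on every row.

Yes, they are logically equivalent.


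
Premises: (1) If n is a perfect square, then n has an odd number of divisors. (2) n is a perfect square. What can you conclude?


Modus ponens: from (P → Q) and P, infer Q.
P = 'n is a perfect square' is asserted, and P → Q holds, so Q follows.

n has an odd number of divisors.


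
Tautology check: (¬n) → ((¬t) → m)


Build the truth table over {m, n, t}:
m | n | t | φ
-------------
F | F | F | F
T | F | F | T
F | T | F | T
T | T | F | T
F | F | T | T
T | F | T | T
F | T | T | T
T | T | T | T
Counterexample at row 1: with m=F, n=F, t=F, the formula is F.

No, it is not a tautology.


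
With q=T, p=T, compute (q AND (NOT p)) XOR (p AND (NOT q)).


Substitute q=T, p=T:
NOT p = F
q AND (NOT p) = T AND F = F
NOT q = F
p AND (NOT q) = T AND F = F
(q AND (NOT p)) XOR (p AND (NOT q)) = F XOR F = F

F


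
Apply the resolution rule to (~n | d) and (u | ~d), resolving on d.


The clauses contain complementary literals d and ~d.
Resolution eliminates this pair and disjoins the remaining literals (merging duplicates).

(~n | u)


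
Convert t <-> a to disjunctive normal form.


Step 1: t ↔ a is true exactly when both agree: (t ∧ a) ∨ (¬t ∧ ¬a).

(t AND a) OR ((NOT t) AND (NOT a))


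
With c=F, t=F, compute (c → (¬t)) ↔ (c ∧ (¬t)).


Substitute c=F, t=F:
¬t = T
c → (¬t) = F → T = T
¬t = T
c ∧ (¬t) = F ∧ T = F
(c → (¬t)) ↔ (c ∧ (¬t)) = T ↔ F = F

F


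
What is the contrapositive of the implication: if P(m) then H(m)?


The contrapositive of (P → Q) is (¬Q → ¬P); it is logically equivalent to the original.
Here P = 'P(m)' and Q = 'H(m)'.

If not (H(m)), then not (P(m)).


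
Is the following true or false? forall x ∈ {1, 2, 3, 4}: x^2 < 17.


Evaluate the predicate on each element: 1:True, 2:True, 3:True, 4:True.
Every element satisfies the predicate.

True


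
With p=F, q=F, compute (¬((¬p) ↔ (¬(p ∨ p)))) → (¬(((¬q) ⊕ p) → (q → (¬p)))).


Substitute p=F, q=F:
… (earlier sub-steps elided)
¬(p ∨ p) = T
(¬p) ↔ (¬(p ∨ p)) = T ↔ T = T
¬((¬p) ↔ (¬(p ∨ p))) = F
¬q = T
(¬q) ⊕ p = T ⊕ F = T
¬p = T
q → (¬p) = F → T = T
((¬q) ⊕ p) → (q → (¬p)) = T → T = T
¬(((¬q) ⊕ p) → (q → (¬p))) = F
(¬((¬p) ↔ (¬(p ∨ p)))) → (¬(((¬q) ⊕ p) → (q → (¬p)))) = F → F = T

T


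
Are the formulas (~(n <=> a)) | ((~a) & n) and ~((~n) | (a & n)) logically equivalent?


Compare truth tables:
a | n | φ | ψ
-------------
False | False | False | False
True | False | True | False
False | True | True | True
True | True | False | False
They differ at row 2 (a=True, n=False): φ=True but ψ=False.

No, they are not logically equivalent.


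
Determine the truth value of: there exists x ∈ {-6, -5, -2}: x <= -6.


Evaluate the predicate on each element: -6:T, -5:F, -2:F.
Witness x = -6 satisfies the predicate.

T


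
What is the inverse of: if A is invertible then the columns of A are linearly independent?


The inverse of (P → Q) is (¬P → ¬Q). It is equivalent to the converse, not to the original.
Here P = 'A is invertible' and Q = 'the columns of A are linearly independent'.

If not (A is invertible), then not (the columns of A are linearly independent).


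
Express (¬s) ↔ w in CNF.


Step 1: Rewrite (¬s) ↔ w as ((¬s) → w) ∧ (w → (¬s)).
Step 2: Rewrite each implication as a disjunction.
Step 3: Eliminate any double negations (¬¬X = X).

(s ∨ w) ∧ ((¬w) ∨ (¬s))


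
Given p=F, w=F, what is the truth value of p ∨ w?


Disjunction is false only when both operands are false.
Substitute: p=F, w=F.
F ∨ F evaluates to F.

F


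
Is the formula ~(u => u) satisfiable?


Check all 2 assignments over {u}:
u | φ
-----
False | False
True | False
No assignment makes the formula true.

Unsatisfiable.


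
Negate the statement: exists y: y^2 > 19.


¬(forall x: φ) = exists x: ¬φ, and ¬(exists x: φ) = forall x: ¬φ.
Apply to the existential statement.

forall y: ~(y^2 > 19)


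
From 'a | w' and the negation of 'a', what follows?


Disjunctive syllogism: from (P ∨ Q) and ¬P, infer Q.
One disjunct, 'a', is ruled out; the other must hold.

w


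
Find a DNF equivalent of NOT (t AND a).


Step 1: Apply De Morgan: ¬(t ∧ a) = ¬t ∨ ¬a.

(NOT t) OR (NOT a)


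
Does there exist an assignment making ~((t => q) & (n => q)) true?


Search for a satisfying assignment over {n, q, t}.
Try n=True, q=False, t=False: the formula evaluates to True.
A satisfying assignment exists.

Satisfiable.


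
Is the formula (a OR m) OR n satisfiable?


Search for a satisfying assignment over {a, m, n}.
Try a=T, m=F, n=F: the formula evaluates to T.
A satisfying assignment exists.

Satisfiable.


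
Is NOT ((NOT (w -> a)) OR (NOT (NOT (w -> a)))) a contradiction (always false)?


Truth table over {a, w}:
a | w | φ
---------
F | F | F
T | F | F
F | T | F
T | T | F
Every row is false.

Yes, it is a contradiction.


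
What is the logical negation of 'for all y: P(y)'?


¬(for all x: φ) = there exists x: ¬φ, and ¬(there exists x: φ) = for all x: ¬φ.
Apply to the universal statement.

there exists y: NOT(P(y))


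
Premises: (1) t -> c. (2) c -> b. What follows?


Hypothetical syllogism: from (P → Q) and (Q → R), infer (P → R).
Chain the two implications through the shared middle term 'c'.

t -> b


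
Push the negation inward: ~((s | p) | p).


De Morgan: the negation of a disjunction is the conjunction of the negations.
Distribute ~ across |, flipping it to &, and negate each literal.

((~s) & (~p)) & (~p)


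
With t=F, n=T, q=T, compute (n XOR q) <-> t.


Substitute t=F, n=T, q=T:
n XOR q = T XOR T = F
(n XOR q) <-> t = F <-> F = T

T


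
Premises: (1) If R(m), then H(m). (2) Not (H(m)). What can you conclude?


Modus tollens: from (P → Q) and ¬Q, infer ¬P.
Q = 'H(m)' is denied; since P → Q, P must also fail.

Not (R(m)).


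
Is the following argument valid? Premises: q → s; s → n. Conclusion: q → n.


This matches the form of hypothetical syllogism: the conclusion follows in every model of the premises.

Valid.


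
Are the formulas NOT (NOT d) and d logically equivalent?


Compare truth tables:
d | φ | ψ
---------
F | F | F
T | T | T
The columns φ and ψ agree on every row.

Yes, they are logically equivalent.


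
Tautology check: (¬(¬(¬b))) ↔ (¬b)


Build the truth table over {b}:
b | φ
-----
F | T
T | T
Every row evaluates to true.

Yes, it is a tautology.


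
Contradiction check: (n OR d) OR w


Truth table over {d, n, w}:
d | n | w | φ
-------------
F | F | F | F
T | F | F | T
F | T | F | T
T | T | F | T
F | F | T | T
T | F | T | T
F | T | T | T
T | T | T | T
Satisfying assignment at row 2: d=T, n=F, w=F gives T.

No, it is not a contradiction.


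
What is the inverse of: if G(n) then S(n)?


The inverse of (P → Q) is (¬P → ¬Q). It is equivalent to the converse, not to the original.
Here P = 'G(n)' and Q = 'S(n)'.

If not (G(n)), then not (S(n)).


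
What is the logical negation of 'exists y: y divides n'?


¬(forall x: φ) = exists x: ¬φ, and ¬(exists x: φ) = forall x: ¬φ.
Apply to the existential statement.

forall y: ~(y divides n)


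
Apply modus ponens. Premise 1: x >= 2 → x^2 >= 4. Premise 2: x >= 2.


Modus ponens: from (P → Q) and P, infer Q.
P = 'x >= 2' is asserted, and P → Q holds, so Q follows.

x^2 >= 4.


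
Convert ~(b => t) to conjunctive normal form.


Step 1: Rewrite b → t as ¬b ∨ t.
Step 2: Negate: ¬(¬b ∨ t) = b ∧ ¬t (De Morgan + double negation).

b & (~t)


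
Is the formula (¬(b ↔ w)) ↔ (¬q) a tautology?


Build the truth table over {b, q, w}:
b | q | w | φ
-------------
F | F | F | F
T | F | F | T
F | T | F | T
T | T | F | F
F | F | T | T
T | F | T | F
F | T | T | F
T | T | T | T
Counterexample at row 1: with b=F, q=F, w=F, the formula is F.

No, it is not a tautology.


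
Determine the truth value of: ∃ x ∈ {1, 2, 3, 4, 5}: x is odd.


Evaluate the predicate on each element: 1:T, 2:F, 3:T, 4:F, 5:T.
Witness x = 1 satisfies the predicate.

T


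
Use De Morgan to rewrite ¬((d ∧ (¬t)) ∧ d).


De Morgan: the negation of a conjunction is the disjunction of the negations.
Distribute ¬ across ∧, flipping it to ∨, and negate each literal.

((¬d) ∨ t) ∨ (¬d)


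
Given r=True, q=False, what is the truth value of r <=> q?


Biconditional is true when both operands have the same truth value.
Substitute: r=True, q=False.
True <=> False evaluates to False.

False


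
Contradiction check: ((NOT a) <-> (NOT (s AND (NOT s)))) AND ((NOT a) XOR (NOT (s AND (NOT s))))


Truth table over {a, s}:
a | s | φ
---------
F | F | F
T | F | F
F | T | F
T | T | F
Every row is false.

Yes, it is a contradiction.


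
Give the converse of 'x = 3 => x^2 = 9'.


The converse of (P → Q) is (Q → P). It is not in general equivalent to the original.
Here P = 'x = 3' and Q = 'x^2 = 9'.

If x^2 = 9, then x = 3.


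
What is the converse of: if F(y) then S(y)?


The converse of (P → Q) is (Q → P). It is not in general equivalent to the original.
Here P = 'F(y)' and Q = 'S(y)'.

If S(y), then F(y).


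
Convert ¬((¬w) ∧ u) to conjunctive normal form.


Step 1: Apply De Morgan: ¬((¬w) ∧ u) = ¬(¬w) ∨ ¬u.
Step 2: Eliminate any double negations (¬¬X = X).

w ∨ (¬u)


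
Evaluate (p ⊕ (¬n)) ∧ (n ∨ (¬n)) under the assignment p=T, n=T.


Substitute p=T, n=T:
¬n = F
p ⊕ (¬n) = T ⊕ F = T
¬n = F
n ∨ (¬n) = T ∨ F = T
(p ⊕ (¬n)) ∧ (n ∨ (¬n)) = T ∧ T = T

T


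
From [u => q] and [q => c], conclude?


Hypothetical syllogism: from (P → Q) and (Q → R), infer (P → R).
Chain the two implications through the shared middle term 'q'.

u => c


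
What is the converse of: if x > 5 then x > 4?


The converse of (P → Q) is (Q → P). It is not in general equivalent to the original.
Here P = 'x > 5' and Q = 'x > 4'.

If x > 4, then x > 5.


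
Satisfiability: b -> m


Search for a satisfying assignment over {b, m}.
Try b=F, m=F: the formula evaluates to T.
A satisfying assignment exists.

Satisfiable.


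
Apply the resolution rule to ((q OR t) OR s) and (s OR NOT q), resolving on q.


The clauses contain complementary literals q and NOTq.
Resolution eliminates this pair and disjoins the remaining literals (merging duplicates).

(t OR s)


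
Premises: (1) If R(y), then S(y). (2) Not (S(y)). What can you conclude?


Modus tollens: from (P → Q) and ¬Q, infer ¬P.
Q = 'S(y)' is denied; since P → Q, P must also fail.

Not (R(y)).


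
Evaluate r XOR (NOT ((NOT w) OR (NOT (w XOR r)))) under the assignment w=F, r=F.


Substitute w=F, r=F:
NOT w = T
w XOR r = F XOR F = F
NOT (w XOR r) = T
(NOT w) OR (NOT (w XOR r)) = T OR T = T
NOT ((NOT w) OR (NOT (w XOR r))) = F
r XOR (NOT ((NOT w) OR (NOT (w XOR r)))) = F XOR F = F

F


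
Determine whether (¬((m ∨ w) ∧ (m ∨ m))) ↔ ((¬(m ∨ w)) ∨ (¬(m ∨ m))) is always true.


Build the truth table over {m, w}:
m | w | φ
---------
F | F | T
T | F | T
F | T | T
T | T | T
Every row evaluates to true.

Yes, it is a tautology.


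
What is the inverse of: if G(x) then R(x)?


The inverse of (P → Q) is (¬P → ¬Q). It is equivalent to the converse, not to the original.
Here P = 'G(x)' and Q = 'R(x)'.

If not (G(x)), then not (R(x)).


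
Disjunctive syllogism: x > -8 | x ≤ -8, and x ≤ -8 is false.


Disjunctive syllogism: from (P ∨ Q) and ¬P, infer Q.
One disjunct, 'x ≤ -8', is ruled out; the other must hold.

x > -8


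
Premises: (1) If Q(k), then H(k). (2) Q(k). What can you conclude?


Modus ponens: from (P → Q) and P, infer Q.
P = 'Q(k)' is asserted, and P → Q holds, so Q follows.

H(k).


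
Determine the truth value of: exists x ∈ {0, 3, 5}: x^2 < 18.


Evaluate the predicate on each element: 0:True, 3:True, 5:False.
Witness x = 0 satisfies the predicate.

True


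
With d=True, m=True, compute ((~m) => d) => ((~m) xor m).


Substitute d=True, m=True:
~m = False
(~m) => d = False => True = True
~m = False
(~m) xor m = False xor True = True
((~m) => d) => ((~m) xor m) = True => True = True

True


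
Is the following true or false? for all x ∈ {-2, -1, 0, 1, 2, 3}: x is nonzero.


Evaluate the predicate on each element: -2:T, -1:T, 0:F, 1:T, 2:T, 3:T.
Counterexample x = 0 fails the predicate.

F


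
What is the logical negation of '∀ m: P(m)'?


¬(∀ x: φ) = ∃ x: ¬φ, and ¬(∃ x: φ) = ∀ x: ¬φ.
Apply to the universal statement.

∃ m: ¬(P(m))


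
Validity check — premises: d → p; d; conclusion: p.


This matches the form of modus ponens: the conclusion follows in every model of the premises.

Valid.


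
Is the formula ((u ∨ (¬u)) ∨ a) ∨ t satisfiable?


Search for a satisfying assignment over {a, t, u}.
Try a=F, t=F, u=F: the formula evaluates to T.
A satisfying assignment exists.

Satisfiable.


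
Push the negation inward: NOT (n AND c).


De Morgan: the negation of a conjunction is the disjunction of the negations.
Distribute NOT across AND, flipping it to OR, and negate each literal.

(NOT n) OR (NOT c)


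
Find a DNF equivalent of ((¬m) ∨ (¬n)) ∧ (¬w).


Step 1: Distribute ∧ over ∨: ((¬m) ∨ (¬n)) ∧ (¬w) = ((¬m) ∧ (¬w)) ∨ ((¬n) ∧ (¬w)).

((¬m) ∧ (¬w)) ∨ ((¬n) ∧ (¬w))


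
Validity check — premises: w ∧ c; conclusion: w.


This matches the form of conjunction elimination: the conclusion follows in every model of the premises.

Valid.


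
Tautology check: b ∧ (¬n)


Build the truth table over {b, n}:
b | n | φ
---------
F | F | F
T | F | T
F | T | F
T | T | F
Counterexample at row 1: with b=F, n=F, the formula is F.

No, it is not a tautology.


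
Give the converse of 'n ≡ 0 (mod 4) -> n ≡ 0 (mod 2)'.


The converse of (P → Q) is (Q → P). It is not in general equivalent to the original.
Here P = 'n ≡ 0 (mod 4)' and Q = 'n ≡ 0 (mod 2)'.

If n ≡ 0 (mod 2), then n ≡ 0 (mod 4).


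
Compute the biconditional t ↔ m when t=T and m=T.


Biconditional is true when both operands have the same truth value.
Substitute: t=T, m=T.
T ↔ T evaluates to T.

T


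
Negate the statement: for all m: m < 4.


¬(for all x: φ) = there exists x: ¬φ, and ¬(there exists x: φ) = for all x: ¬φ.
Apply to the universal statement.

there exists m: NOT(m < 4)


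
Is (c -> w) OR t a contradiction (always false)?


Truth table over {c, t, w}:
c | t | w | φ
-------------
F | F | F | T
T | F | F | F
F | T | F | T
T | T | F | T
F | F | T | T
T | F | T | T
F | T | T | T
T | T | T | T
Satisfying assignment at row 1: c=F, t=F, w=F gives T.

No, it is not a contradiction.


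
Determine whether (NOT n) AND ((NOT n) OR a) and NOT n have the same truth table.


Compare truth tables:
a | n | φ | ψ
-------------
F | F | T | T
T | F | T | T
F | T | F | F
T | T | F | F
The columns φ and ψ agree on every row.

Yes, they are logically equivalent.


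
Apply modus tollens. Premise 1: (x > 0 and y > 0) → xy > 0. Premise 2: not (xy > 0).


Modus tollens: from (P → Q) and ¬Q, infer ¬P.
Q = 'xy > 0' is denied; since P → Q, P must also fail.

Not ((x > 0 and y > 0)).


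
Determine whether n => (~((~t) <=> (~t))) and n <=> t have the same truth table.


Compare truth tables:
n | t | φ | ψ
-------------
False | False | True | True
True | False | False | False
False | True | True | False
True | True | False | True
They differ at row 3 (n=False, t=True): φ=True but ψ=False.

No, they are not logically equivalent.


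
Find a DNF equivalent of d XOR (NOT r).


Step 1: d ⊕ (¬r) is true exactly when they disagree: (d ∧ ¬(¬r)) ∨ (¬d ∧ (¬r)).
Step 2: Eliminate any double negations (¬¬X = X).

(d AND r) OR ((NOT d) AND (NOT r))


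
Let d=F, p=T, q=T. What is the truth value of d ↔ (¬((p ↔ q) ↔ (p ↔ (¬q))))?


Substitute d=F, p=T, q=T:
p ↔ q = T ↔ T = T
¬q = F
p ↔ (¬q) = T ↔ F = F
(p ↔ q) ↔ (p ↔ (¬q)) = T ↔ F = F
¬((p ↔ q) ↔ (p ↔ (¬q))) = T
d ↔ (¬((p ↔ q) ↔ (p ↔ (¬q)))) = F ↔ T = F

F


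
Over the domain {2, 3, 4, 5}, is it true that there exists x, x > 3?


Evaluate the predicate on each element: 2:F, 3:F, 4:T, 5:T.
Witness x = 4 satisfies the predicate.

T


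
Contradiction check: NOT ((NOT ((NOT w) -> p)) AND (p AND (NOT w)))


Truth table over {p, w}:
p | w | φ
---------
F | F | T
T | F | T
F | T | T
T | T | T
Satisfying assignment at row 1: p=F, w=F gives T.

No, it is not a contradiction.


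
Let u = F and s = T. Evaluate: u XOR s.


Exclusive or is true when exactly one operand is true.
Substitute: u=F, s=T.
F XOR T evaluates to T.

T


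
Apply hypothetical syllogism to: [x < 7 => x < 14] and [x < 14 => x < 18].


Hypothetical syllogism: from (P → Q) and (Q → R), infer (P → R).
Chain the two implications through the shared middle term 'x < 14'.

x < 7 => x < 18


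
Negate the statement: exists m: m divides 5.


¬(forall x: φ) = exists x: ¬φ, and ¬(exists x: φ) = forall x: ¬φ.
Apply to the existential statement.

forall m: ~(m divides 5)


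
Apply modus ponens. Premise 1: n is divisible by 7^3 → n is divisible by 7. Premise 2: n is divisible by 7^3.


Modus ponens: from (P → Q) and P, infer Q.
P = 'n is divisible by 7^3' is asserted, and P → Q holds, so Q follows.

n is divisible by 7.


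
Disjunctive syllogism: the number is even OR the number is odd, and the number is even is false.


Disjunctive syllogism: from (P ∨ Q) and ¬P, infer Q.
One disjunct, 'the number is even', is ruled out; the other must hold.

the number is odd


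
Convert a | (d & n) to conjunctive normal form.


Step 1: Distribute ∨ over ∧: a ∨ (d ∧ n) = (a ∨ d) ∧ (a ∨ n).

(a | d) & (a | n)


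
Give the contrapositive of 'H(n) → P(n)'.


The contrapositive of (P → Q) is (¬Q → ¬P); it is logically equivalent to the original.
Here P = 'H(n)' and Q = 'P(n)'.

If not (P(n)), then not (H(n)).


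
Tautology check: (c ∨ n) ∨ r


Build the truth table over {c, n, r}:
c | n | r | φ
-------------
F | F | F | F
T | F | F | T
F | T | F | T
T | T | F | T
F | F | T | T
T | F | T | T
F | T | T | T
T | T | T | T
Counterexample at row 1: with c=F, n=F, r=F, the formula is F.

No, it is not a tautology.


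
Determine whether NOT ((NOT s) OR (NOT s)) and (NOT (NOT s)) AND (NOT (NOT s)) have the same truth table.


Compare truth tables:
s | φ | ψ
---------
F | F | F
T | T | T
The columns φ and ψ agree on every row.

Yes, they are logically equivalent.


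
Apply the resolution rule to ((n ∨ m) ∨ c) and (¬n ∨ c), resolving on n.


The clauses contain complementary literals n and ¬n.
Resolution eliminates this pair and disjoins the remaining literals (merging duplicates).

(c ∨ m)


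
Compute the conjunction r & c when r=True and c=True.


Conjunction is true only when both operands are true.
Substitute: r=True, c=True.
True & True evaluates to True.

True


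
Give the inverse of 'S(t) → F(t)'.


The inverse of (P → Q) is (¬P → ¬Q). It is equivalent to the converse, not to the original.
Here P = 'S(t)' and Q = 'F(t)'.

If not (S(t)), then not (F(t)).


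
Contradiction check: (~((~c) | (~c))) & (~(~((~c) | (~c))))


Truth table over {c}:
c | φ
-----
False | False
True | False
Every row is false.

Yes, it is a contradiction.


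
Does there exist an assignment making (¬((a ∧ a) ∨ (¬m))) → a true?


Search for a satisfying assignment over {a, m}.
Try a=F, m=F: the formula evaluates to T.
A satisfying assignment exists.

Satisfiable.


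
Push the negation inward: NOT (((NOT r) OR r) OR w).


De Morgan: the negation of a disjunction is the conjunction of the negations.
Distribute NOT across OR, flipping it to AND, and negate each literal.

(r AND (NOT r)) AND (NOT w)


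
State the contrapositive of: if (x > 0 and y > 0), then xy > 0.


The contrapositive of (P → Q) is (¬Q → ¬P); it is logically equivalent to the original.
Here P = '(x > 0 and y > 0)' and Q = 'xy > 0'.

If not (xy > 0), then not ((x > 0 and y > 0)).


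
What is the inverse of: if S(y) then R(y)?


The inverse of (P → Q) is (¬P → ¬Q). It is equivalent to the converse, not to the original.
Here P = 'S(y)' and Q = 'R(y)'.

If not (S(y)), then not (R(y)).


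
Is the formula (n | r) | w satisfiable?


Search for a satisfying assignment over {n, r, w}.
Try n=True, r=False, w=False: the formula evaluates to True.
A satisfying assignment exists.

Satisfiable.


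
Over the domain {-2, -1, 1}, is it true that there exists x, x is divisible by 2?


Evaluate the predicate on each element: -2:T, -1:F, 1:F.
Witness x = -2 satisfies the predicate.

T


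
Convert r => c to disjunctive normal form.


Step 1: Rewrite r → c as ¬r ∨ c.

(~r) | c


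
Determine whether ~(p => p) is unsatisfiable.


Truth table over {p}:
p | φ
-----
False | False
True | False
Every row is false.

Yes, it is a contradiction.


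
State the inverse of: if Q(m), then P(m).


The inverse of (P → Q) is (¬P → ¬Q). It is equivalent to the converse, not to the original.
Here P = 'Q(m)' and Q = 'P(m)'.

If not (Q(m)), then not (P(m)).


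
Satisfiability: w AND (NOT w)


Check all 2 assignments over {w}:
w | φ
-----
F | F
T | F
No assignment makes the formula true.

Unsatisfiable.


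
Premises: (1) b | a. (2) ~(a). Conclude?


Disjunctive syllogism: from (P ∨ Q) and ¬P, infer Q.
One disjunct, 'a', is ruled out; the other must hold.

b


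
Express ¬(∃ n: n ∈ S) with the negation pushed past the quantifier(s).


¬(∀ x: φ) = ∃ x: ¬φ, and ¬(∃ x: φ) = ∀ x: ¬φ.
Apply to the existential statement.

∀ n: ¬(n ∈ S)


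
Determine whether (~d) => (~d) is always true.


Build the truth table over {d}:
d | φ
-----
False | True
True | True
Every row evaluates to true.

Yes, it is a tautology.


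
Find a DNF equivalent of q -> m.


Step 1: Rewrite q → m as ¬q ∨ m.

(NOT q) OR m


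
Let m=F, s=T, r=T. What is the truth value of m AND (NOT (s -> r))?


Substitute m=F, s=T, r=T:
s -> r = T -> T = T
NOT (s -> r) = F
m AND (NOT (s -> r)) = F AND F = F

F


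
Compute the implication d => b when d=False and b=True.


Implication is false only when antecedent is true and consequent is false.
Substitute: d=False, b=True.
False => True evaluates to True.

True


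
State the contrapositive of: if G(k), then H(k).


The contrapositive of (P → Q) is (¬Q → ¬P); it is logically equivalent to the original.
Here P = 'G(k)' and Q = 'H(k)'.

If not (H(k)), then not (G(k)).


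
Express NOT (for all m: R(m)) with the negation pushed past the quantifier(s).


¬(for all x: φ) = there exists x: ¬φ, and ¬(there exists x: φ) = for all x: ¬φ.
Apply to the universal statement.

there exists m: NOT(R(m))
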